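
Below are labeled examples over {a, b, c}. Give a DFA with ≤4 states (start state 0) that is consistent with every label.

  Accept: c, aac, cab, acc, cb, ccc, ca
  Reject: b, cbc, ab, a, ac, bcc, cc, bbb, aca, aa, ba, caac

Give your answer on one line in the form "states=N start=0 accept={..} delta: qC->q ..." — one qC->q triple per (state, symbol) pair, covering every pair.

Grow the machine one transition at a time. Run the examples from 0; the earliest place one falls off (shortest prefix, ties alphabetical) gets sent to the lowest-numbered state that keeps every Accept/Reject pair distinguishable — a pair clashes when both reach the same state with identical unread suffix — and to a fresh state only if none does.
a: 0a undefined. 0a->0: no, c/ac meet in 0 with "c" left. Open state 1: 0a->1.
b: 0b undefined. 0b->0: ok.
c: 0c undefined. 0c->0: no, c/b meet in 0. 0c->1: no, c/a meet in 1. Open state 2: 0c->2.
aa: 1a undefined. 1a->0: ok.
ab: 1b undefined. 1b->0: ok.
ac: 1c undefined. 1c->0: ok.
ca: 2a undefined. 2a->0: no, cab/b meet in 0. 2a->1: no, c/caac meet in 2. 2a->2: ok.
cb: 2b undefined. 2b->0: no, c/cbc meet in 2. 2b->1: no, cab/a meet in 1. 2b->2: ok.
cc: 2c undefined. 2c->0: ok.
All examples now run through 3 states with every (state, symbol) defined. Accept strings end in {2}, Reject strings end in {0,1}; accept={2}.

states=3 start=0 accept={2} delta: 0a->1 0b->0 0c->2 1a->0 1b->0 1c->0 2a->2 2b->2 2c->0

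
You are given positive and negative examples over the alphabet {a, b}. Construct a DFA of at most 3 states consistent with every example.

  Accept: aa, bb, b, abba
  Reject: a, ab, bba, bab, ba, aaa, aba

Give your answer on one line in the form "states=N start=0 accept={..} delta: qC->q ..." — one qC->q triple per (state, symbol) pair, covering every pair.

states=3 start=0 accept={0} delta: 0a->1 0b->0 1a->0 1b->2 2a->1 2b->1

Grow the machine one transition at a time. Run the examples from 0; the earliest place one falls off (shortest prefix, ties alphabetical) gets sent to the lowest-numbered state that keeps every Accept/Reject pair distinguishable — a pair clashes when both reach the same state with identical unread suffix — and to a fresh state only if none does.
a: 0a undefined. 0a->0: no, aa/a meet in 0. Open state 1: 0a->1.
b: 0b undefined. 0b->0: ok.
aa: 1a undefined. 1a->0: ok.
ab: 1b undefined. 1b->0: no, aa/ab meet in 0. 1b->1: no, aa/aba meet in 0. Open state 2: 1b->2.
aba: 2a undefined. 2a->0: no, aa/aba meet in 0. 2a->1: ok.
abb: 2b undefined. 2b->0: no, abba/a meet in 1. 2b->1: ok.
All examples now run through 3 states with every (state, symbol) defined. Accept strings end in {0}, Reject strings end in {1,2}; accept={0}.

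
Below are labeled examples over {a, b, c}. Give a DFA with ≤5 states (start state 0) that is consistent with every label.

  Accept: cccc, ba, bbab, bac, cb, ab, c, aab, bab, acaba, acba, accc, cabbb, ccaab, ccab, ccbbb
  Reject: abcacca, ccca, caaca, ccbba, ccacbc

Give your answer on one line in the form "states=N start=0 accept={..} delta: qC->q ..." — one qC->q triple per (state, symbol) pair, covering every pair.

Grow the machine one transition at a time. Run the examples from 0; the earliest place one falls off (shortest prefix, ties alphabetical) gets sent to the lowest-numbered state that keeps every Accept/Reject pair distinguishable — a pair clashes when both reach the same state with identical unread suffix — and to a fresh state only if none does.
a: 0a undefined. 0a->0: ok.
b: 0b undefined. 0b->0: ok.
c: 0c undefined. 0c->0: no, cccc/abcacca meet in 0. Open state 1: 0c->1.
ca: 1a undefined. 1a->0: no, ba/caaca meet in 0. 1a->1: ok.
cb: 1b undefined. 1b->0: ok.
cc: 1c undefined. 1c->0: no, cccc/caaca meet in 0. 1c->1: no, cccc/abcacca meet in 1. Open state 2: 1c->2.
cca: 2a undefined. 2a->0: no, ba/caaca meet in 0. 2a->1: no, bac/caaca meet in 1. 2a->2: ok.
ccb: 2b undefined. 2b->0: no, ba/ccbba meet in 0. 2b->1: no, ba/ccbba meet in 0. 2b->2: no, ccaab/caaca meet in 2. Open state 3: 2b->3.
ccc: 2c undefined. 2c->0: no, cccc/ccacbc meet in 1. 2c->1: no, cccc/caaca meet in 2. 2c->2: no, cccc/abcacca meet in 2. 2c->3: ok.
ccbb: 3b undefined. 3b->0: no, ba/ccbba meet in 0. 3b->1: no, bac/ccbba meet in 1. 3b->2: no, accc/ccacbc meet in 3. 3b->3: no, cccc/ccacbc meet in 3 with "c" left. Open state 4: 3b->4.
ccca: 3a undefined. 3a->0: no, ba/abcacca meet in 0. 3a->1: no, bac/abcacca meet in 1. 3a->2: ok.
cccc: 3c undefined. 3c->0: ok.
ccbba: 4a undefined. 4a->0: no, cccc/ccbba meet in 0. 4a->1: no, bac/ccbba meet in 1. 4a->2: ok.
ccbbb: 4b undefined. 4b->0: ok.
ccacbc: 4c undefined. 4c->0: no, cccc/ccacbc meet in 0. 4c->1: no, bac/ccacbc meet in 1. 4c->2: ok.
All examples now run through 5 states with every (state, symbol) defined. Accept strings end in {0,1,3}, Reject strings end in {2}; accept={0,1,3}.

states=5 start=0 accept={0,1,3} delta: 0a->0 0b->0 0c->1 1a->1 1b->0 1c->2 2a->2 2b->3 2c->3 3a->2 3b->4 3c->0 4a->2 4b->0 4c->2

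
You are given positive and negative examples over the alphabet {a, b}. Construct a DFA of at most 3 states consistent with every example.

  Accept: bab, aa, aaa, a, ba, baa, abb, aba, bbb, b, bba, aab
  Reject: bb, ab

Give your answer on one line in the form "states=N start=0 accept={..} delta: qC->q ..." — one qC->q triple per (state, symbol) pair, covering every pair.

states=3 start=0 accept={0,1} delta: 0a->1 0b->1 1a->0 1b->2 2a->0 2b->0

Grow the machine one transition at a time. Run the examples from 0; the earliest place one falls off (shortest prefix, ties alphabetical) gets sent to the lowest-numbered state that keeps every Accept/Reject pair distinguishable — a pair clashes when both reach the same state with identical unread suffix — and to a fresh state only if none does.
a: 0a undefined. 0a->0: no, abb/bb meet in 0 with "bb" left. Open state 1: 0a->1.
b: 0b undefined. 0b->0: no, bab/ab meet in 1 with "b" left. 0b->1: ok.
aa: 1a undefined. 1a->0: ok.
ab: 1b undefined. 1b->0: no, aa/bb meet in 0. 1b->1: no, bab/bb meet in 1. Open state 2: 1b->2.
aba: 2a undefined. 2a->0: ok.
abb: 2b undefined. 2b->0: ok.
All examples now run through 3 states with every (state, symbol) defined. Accept strings end in {0,1}, Reject strings end in {2}; accept={0,1}.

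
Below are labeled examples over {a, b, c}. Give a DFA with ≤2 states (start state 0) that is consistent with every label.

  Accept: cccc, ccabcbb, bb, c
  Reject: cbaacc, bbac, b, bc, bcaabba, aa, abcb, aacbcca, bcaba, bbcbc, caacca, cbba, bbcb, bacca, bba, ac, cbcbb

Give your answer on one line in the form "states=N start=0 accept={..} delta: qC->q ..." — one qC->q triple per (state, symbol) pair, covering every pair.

states=2 start=0 accept={0} delta: 0a->1 0b->1 0c->0 1a->1 1b->0 1c->1

State merging on the prefix tree: take the shortest (then alphabetical) example prefix whose next move is undefined and point that move at state 0, else 1, else 2, ...; a target is out if some Accept/Reject pair would then sit in one state with the same input left (inseparable). If every existing state is out, open a new one.
a: 0a undefined. 0a->0: no, c/ac meet in 0 with "c" left. Open state 1: 0a->1.
b: 0b undefined. 0b->0: no, bb/b meet in 0. 0b->1: ok.
c: 0c undefined. 0c->0: ok.
aa: 1a undefined. 1a->0: no, cccc/aa meet in 0. 1a->1: ok.
ab: 1b undefined. 1b->0: ok.
ac: 1c undefined. 1c->0: no, cccc/cbaacc meet in 0. 1c->1: ok.
All examples now run through 2 states with every (state, symbol) defined. Accept strings end in {0}, Reject strings end in {1}; accept={0}.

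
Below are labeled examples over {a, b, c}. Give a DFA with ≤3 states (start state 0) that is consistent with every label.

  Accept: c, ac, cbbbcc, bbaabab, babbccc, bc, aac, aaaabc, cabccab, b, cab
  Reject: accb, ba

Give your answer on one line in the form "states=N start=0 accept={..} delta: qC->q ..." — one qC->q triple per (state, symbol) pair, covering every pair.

states=2 start=0 accept={1} delta: 0a->0 0b->1 0c->1 1a->0 1b->0 1c->1

State merging on the prefix tree: take the shortest (then alphabetical) example prefix whose next move is undefined and point that move at state 0, else 1, else 2, ...; a target is out if some Accept/Reject pair would then sit in one state with the same input left (inseparable). If every existing state is out, open a new one.
a: 0a undefined. 0a->0: ok.
b: 0b undefined. 0b->0: no, bbaabab/ba meet in 0. Open state 1: 0b->1.
c: 0c undefined. 0c->0: no, b/accb meet in 1. 0c->1: ok.
ba: 1a undefined. 1a->0: ok.
bb: 1b undefined. 1b->0: ok.
bc: 1c undefined. 1c->0: no, c/accb meet in 1. 1c->1: ok.
All examples now run through 2 states with every (state, symbol) defined. Accept strings end in {1}, Reject strings end in {0}; accept={1}.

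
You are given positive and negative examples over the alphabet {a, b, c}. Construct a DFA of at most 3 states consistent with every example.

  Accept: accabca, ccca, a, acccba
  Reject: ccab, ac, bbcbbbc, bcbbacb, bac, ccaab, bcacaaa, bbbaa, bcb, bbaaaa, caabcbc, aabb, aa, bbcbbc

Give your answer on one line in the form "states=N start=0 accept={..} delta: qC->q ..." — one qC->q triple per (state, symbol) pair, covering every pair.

Fold the examples into a partial DFA from state 0: repeatedly fix the first undefined (state, symbol) met by the shortest-then-alphabetical prefix, trying targets in increasing order and rejecting any under which an Accept and a Reject string meet in one state with the same remainder; add a state when all current targets are rejected. Accepting states are where Accept strings end.
a: 0a undefined. 0a->0: no, a/aa meet in 0. Open state 1: 0a->1.
b: 0b undefined. 0b->0: ok.
c: 0c undefined. 0c->0: ok.
aa: 1a undefined. 1a->0: ok.
ac: 1c undefined. 1c->0: no, ccca/bcacaaa meet in 1. 1c->1: no, accabca/ac meet in 1. Open state 2: 1c->2.
acc: 2c undefined. 2c->0: ok.
ccab: 1b undefined. 1b->0: ok.
bcaca: 2a undefined. 2a->0: ok.
bcbbacb: 2b undefined. 2b->0: ok.
All examples now run through 3 states with every (state, symbol) defined. Accept strings end in {1}, Reject strings end in {0,2}; accept={1}.

states=3 start=0 accept={1} delta: 0a->1 0b->0 0c->0 1a->0 1b->0 1c->2 2a->0 2b->0 2c->0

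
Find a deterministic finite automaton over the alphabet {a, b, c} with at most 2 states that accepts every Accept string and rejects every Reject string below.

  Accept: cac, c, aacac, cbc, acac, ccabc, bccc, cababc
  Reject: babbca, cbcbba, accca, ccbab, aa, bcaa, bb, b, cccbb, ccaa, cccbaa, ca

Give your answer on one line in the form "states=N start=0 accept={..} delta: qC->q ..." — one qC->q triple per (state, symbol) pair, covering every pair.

Grow the machine one transition at a time. Run the examples from 0; the earliest place one falls off (shortest prefix, ties alphabetical) gets sent to the lowest-numbered state that keeps every Accept/Reject pair distinguishable — a pair clashes when both reach the same state with identical unread suffix — and to a fresh state only if none does.
a: 0a undefined. 0a->0: ok.
b: 0b undefined. 0b->0: ok.
c: 0c undefined. 0c->0: no, cac/babbca meet in 0. Open state 1: 0c->1.
ca: 1a undefined. 1a->0: ok.
cb: 1b undefined. 1b->0: ok.
cc: 1c undefined. 1c->0: ok.
All examples now run through 2 states with every (state, symbol) defined. Accept strings end in {1}, Reject strings end in {0}; accept={1}.

states=2 start=0 accept={1} delta: 0a->0 0b->0 0c->1 1a->0 1b->0 1c->0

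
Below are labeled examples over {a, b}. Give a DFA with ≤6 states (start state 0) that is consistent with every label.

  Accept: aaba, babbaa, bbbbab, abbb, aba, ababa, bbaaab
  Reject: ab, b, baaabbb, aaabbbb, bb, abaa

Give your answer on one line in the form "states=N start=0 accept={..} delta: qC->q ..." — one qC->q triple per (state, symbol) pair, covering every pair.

states=5 start=0 accept={0,2,4} delta: 0a->0 0b->1 1a->2 1b->3 2a->1 2b->3 3a->4 3b->2 4a->3 4b->0

State merging on the prefix tree: take the shortest (then alphabetical) example prefix whose next move is undefined and point that move at state 0, else 1, else 2, ...; a target is out if some Accept/Reject pair would then sit in one state with the same input left (inseparable). If every existing state is out, open a new one.
a: 0a undefined. 0a->0: ok.
b: 0b undefined. 0b->0: no, aaba/ab meet in 0. Open state 1: 0b->1.
ba: 1a undefined. 1a->0: no, aaba/abaa meet in 0. 1a->1: no, aaba/ab meet in 1. Open state 2: 1a->2.
bb: 1b undefined. 1b->0: no, bbbbab/ab meet in 1. 1b->1: no, abbb/ab meet in 1. 1b->2: no, aaba/bb meet in 2. Open state 3: 1b->3.
baa: 2a undefined. 2a->0: no, abbb/baaabbb meet in 3 with "b" left. 2a->1: ok.
bab: 2b undefined. 2b->0: no, babbaa/ab meet in 1. 2b->1: no, abbb/baaabbb meet in 3 with "b" left. 2b->2: no, aaba/baaabbb meet in 2. 2b->3: ok.
bba: 3a undefined. 3a->0: no, bbaaab/ab meet in 1. 3a->1: no, ababa/ab meet in 1. 3a->2: no, bbaaab/bb meet in 3. 3a->3: no, ababa/bb meet in 3. Open state 4: 3a->4.
bbb: 3b undefined. 3b->0: no, bbbbab/bb meet in 3. 3b->1: no, babbaa/ab meet in 1. 3b->2: ok.
bbaa: 4a undefined. 4a->0: no, bbaaab/ab meet in 1. 4a->1: no, bbaaab/baaabbb meet in 3. 4a->2: no, bbaaab/baaabbb meet in 3. 4a->3: ok.
bbaaab: 4b undefined. 4b->0: ok.
All examples now run through 5 states with every (state, symbol) defined. Accept strings end in {0,2,4}, Reject strings end in {1,3}; accept={0,2,4}.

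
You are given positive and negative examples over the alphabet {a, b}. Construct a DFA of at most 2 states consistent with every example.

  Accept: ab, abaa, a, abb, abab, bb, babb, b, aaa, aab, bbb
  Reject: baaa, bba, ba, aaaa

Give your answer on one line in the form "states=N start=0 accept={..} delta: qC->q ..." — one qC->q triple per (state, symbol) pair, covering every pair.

states=2 start=0 accept={1} delta: 0a->1 0b->1 1a->0 1b->1

Fold the examples into a partial DFA from state 0: repeatedly fix the first undefined (state, symbol) met by the shortest-then-alphabetical prefix, trying targets in increasing order and rejecting any under which an Accept and a Reject string meet in one state with the same remainder; add a state when all current targets are rejected. Accepting states are where Accept strings end.
a: 0a undefined. 0a->0: no, a/aaaa meet in 0. Open state 1: 0a->1.
b: 0b undefined. 0b->0: no, a/bba meet in 1. 0b->1: ok.
aa: 1a undefined. 1a->0: ok.
ab: 1b undefined. 1b->0: no, ab/baaa meet in 0. 1b->1: ok.
All examples now run through 2 states with every (state, symbol) defined. Accept strings end in {1}, Reject strings end in {0}; accept={1}.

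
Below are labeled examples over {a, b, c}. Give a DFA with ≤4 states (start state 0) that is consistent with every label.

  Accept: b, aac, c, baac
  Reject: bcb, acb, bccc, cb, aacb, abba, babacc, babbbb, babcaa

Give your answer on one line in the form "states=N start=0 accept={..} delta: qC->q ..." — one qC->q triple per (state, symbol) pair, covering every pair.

states=3 start=0 accept={1} delta: 0a->0 0b->1 0c->1 1a->0 1b->0 1c->2 2a->0 2b->0 2c->1

Fold the examples into a partial DFA from state 0: repeatedly fix the first undefined (state, symbol) met by the shortest-then-alphabetical prefix, trying targets in increasing order and rejecting any under which an Accept and a Reject string meet in one state with the same remainder; add a state when all current targets are rejected. Accepting states are where Accept strings end.
a: 0a undefined. 0a->0: ok.
b: 0b undefined. 0b->0: no, b/abba meet in 0. Open state 1: 0b->1.
c: 0c undefined. 0c->0: no, b/acb meet in 1. 0c->1: ok.
ba: 1a undefined. 1a->0: ok.
bc: 1c undefined. 1c->0: no, b/bcb meet in 1. 1c->1: no, b/bccc meet in 1. Open state 2: 1c->2.
cb: 1b undefined. 1b->0: ok.
bcb: 2b undefined. 2b->0: ok.
bcc: 2c undefined. 2c->0: no, b/bccc meet in 1. 2c->1: ok.
babca: 2a undefined. 2a->0: ok.
All examples now run through 3 states with every (state, symbol) defined. Accept strings end in {1}, Reject strings end in {0,2}; accept={1}.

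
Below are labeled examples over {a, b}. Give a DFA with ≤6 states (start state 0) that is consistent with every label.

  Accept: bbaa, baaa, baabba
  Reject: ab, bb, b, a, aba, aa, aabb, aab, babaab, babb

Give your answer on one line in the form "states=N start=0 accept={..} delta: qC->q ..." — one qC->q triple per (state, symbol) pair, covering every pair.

Grow the machine one transition at a time. Run the examples from 0; the earliest place one falls off (shortest prefix, ties alphabetical) gets sent to the lowest-numbered state that keeps every Accept/Reject pair distinguishable — a pair clashes when both reach the same state with identical unread suffix — and to a fresh state only if none does.
a: 0a undefined. 0a->0: ok.
b: 0b undefined. 0b->0: no, bbaa/ab meet in 0. Open state 1: 0b->1.
ba: 1a undefined. 1a->0: no, baaa/a meet in 0. 1a->1: no, baaa/ab meet in 1. Open state 2: 1a->2.
bb: 1b undefined. 1b->0: no, bbaa/bb meet in 0. 1b->1: ok.
baa: 2a undefined. 2a->0: no, bbaa/a meet in 0. 2a->1: no, bbaa/ab meet in 1. 2a->2: no, bbaa/aba meet in 2. Open state 3: 2a->3.
bab: 2b undefined. 2b->0: ok.
baaa: 3a undefined. 3a->0: no, baaa/a meet in 0. 3a->1: no, baaa/ab meet in 1. 3a->2: no, baaa/aba meet in 2. 3a->3: ok.
baab: 3b undefined. 3b->0: no, baabba/aba meet in 2. 3b->1: no, baabba/aba meet in 2. 3b->2: no, baabba/a meet in 0. 3b->3: ok.
All examples now run through 4 states with every (state, symbol) defined. Accept strings end in {3}, Reject strings end in {0,1,2}; accept={3}.

states=4 start=0 accept={3} delta: 0a->0 0b->1 1a->2 1b->1 2a->3 2b->0 3a->3 3b->3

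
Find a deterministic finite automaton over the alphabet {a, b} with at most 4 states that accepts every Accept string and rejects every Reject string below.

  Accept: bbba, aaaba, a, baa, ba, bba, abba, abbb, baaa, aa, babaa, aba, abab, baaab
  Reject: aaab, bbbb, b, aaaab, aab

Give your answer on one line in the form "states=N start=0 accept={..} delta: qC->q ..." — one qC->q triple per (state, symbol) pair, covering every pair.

Grow the machine one transition at a time. Run the examples from 0; the earliest place one falls off (shortest prefix, ties alphabetical) gets sent to the lowest-numbered state that keeps every Accept/Reject pair distinguishable — a pair clashes when both reach the same state with identical unread suffix — and to a fresh state only if none does.
a: 0a undefined. 0a->0: ok.
b: 0b undefined. 0b->0: no, bbba/aaab meet in 0. Open state 1: 0b->1.
ba: 1a undefined. 1a->0: no, abab/aaab meet in 1. 1a->1: no, aaaba/aaab meet in 1. Open state 2: 1a->2.
bb: 1b undefined. 1b->0: no, a/bbbb meet in 0. 1b->1: no, abbb/aaab meet in 1. 1b->2: ok.
baa: 2a undefined. 2a->0: no, baaab/aaab meet in 1. 2a->1: no, baa/aaab meet in 1. 2a->2: ok.
bab: 2b undefined. 2b->0: ok.
All examples now run through 3 states with every (state, symbol) defined. Accept strings end in {0,2}, Reject strings end in {1}; accept={0,2}.

states=3 start=0 accept={0,2} delta: 0a->0 0b->1 1a->2 1b->2 2a->2 2b->0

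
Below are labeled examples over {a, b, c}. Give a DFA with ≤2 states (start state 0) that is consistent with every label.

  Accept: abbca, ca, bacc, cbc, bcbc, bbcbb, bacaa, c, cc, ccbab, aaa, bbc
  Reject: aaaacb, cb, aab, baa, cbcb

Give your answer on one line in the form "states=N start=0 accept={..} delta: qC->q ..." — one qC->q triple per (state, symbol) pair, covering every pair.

State merging on the prefix tree: take the shortest (then alphabetical) example prefix whose next move is undefined and point that move at state 0, else 1, else 2, ...; a target is out if some Accept/Reject pair would then sit in one state with the same input left (inseparable). If every existing state is out, open a new one.
a: 0a undefined. 0a->0: ok.
b: 0b undefined. 0b->0: no, aaa/aab meet in 0. Open state 1: 0b->1.
c: 0c undefined. 0c->0: ok.
ba: 1a undefined. 1a->0: no, ca/baa meet in 0. 1a->1: ok.
bb: 1b undefined. 1b->0: ok.
bc: 1c undefined. 1c->0: ok.
All examples now run through 2 states with every (state, symbol) defined. Accept strings end in {0}, Reject strings end in {1}; accept={0}.

states=2 start=0 accept={0} delta: 0a->0 0b->1 0c->0 1a->1 1b->0 1c->0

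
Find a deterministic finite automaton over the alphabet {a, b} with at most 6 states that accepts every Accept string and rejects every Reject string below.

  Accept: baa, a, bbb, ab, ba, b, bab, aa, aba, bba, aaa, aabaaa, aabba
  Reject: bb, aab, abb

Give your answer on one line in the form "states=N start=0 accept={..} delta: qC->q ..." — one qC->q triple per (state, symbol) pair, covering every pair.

Fold the examples into a partial DFA from state 0: repeatedly fix the first undefined (state, symbol) met by the shortest-then-alphabetical prefix, trying targets in increasing order and rejecting any under which an Accept and a Reject string meet in one state with the same remainder; add a state when all current targets are rejected. Accepting states are where Accept strings end.
a: 0a undefined. 0a->0: no, ab/aab meet in 0 with "b" left. Open state 1: 0a->1.
b: 0b undefined. 0b->0: no, bbb/bb meet in 0. 0b->1: no, bbb/abb meet in 1 with "bb" left. Open state 2: 0b->2.
aa: 1a undefined. 1a->0: no, b/aab meet in 2. 1a->1: no, ab/aab meet in 1 with "b" left. 1a->2: ok.
ab: 1b undefined. 1b->0: no, b/abb meet in 2. 1b->1: no, a/abb meet in 1. 1b->2: ok.
ba: 2a undefined. 2a->0: ok.
bb: 2b undefined. 2b->0: no, ba/bb meet in 0. 2b->1: no, baa/bb meet in 1. 2b->2: no, bbb/bb meet in 2. Open state 3: 2b->3.
bba: 3a undefined. 3a->0: ok.
bbb: 3b undefined. 3b->0: ok.
All examples now run through 4 states with every (state, symbol) defined. Accept strings end in {0,1,2}, Reject strings end in {3}; accept={0,1,2}.

states=4 start=0 accept={0,1,2} delta: 0a->1 0b->2 1a->2 1b->2 2a->0 2b->3 3a->0 3b->0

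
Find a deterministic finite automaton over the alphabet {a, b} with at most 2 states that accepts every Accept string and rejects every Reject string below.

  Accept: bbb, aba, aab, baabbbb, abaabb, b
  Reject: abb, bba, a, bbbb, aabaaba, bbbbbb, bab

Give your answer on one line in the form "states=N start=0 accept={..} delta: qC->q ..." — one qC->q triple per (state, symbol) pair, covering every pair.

Fold the examples into a partial DFA from state 0: repeatedly fix the first undefined (state, symbol) met by the shortest-then-alphabetical prefix, trying targets in increasing order and rejecting any under which an Accept and a Reject string meet in one state with the same remainder; add a state when all current targets are rejected. Accepting states are where Accept strings end.
a: 0a undefined. 0a->0: ok.
b: 0b undefined. 0b->0: no, bbb/abb meet in 0. Open state 1: 0b->1.
ba: 1a undefined. 1a->0: no, aba/a meet in 0. 1a->1: ok.
bb: 1b undefined. 1b->0: ok.
All examples now run through 2 states with every (state, symbol) defined. Accept strings end in {1}, Reject strings end in {0}; accept={1}.

states=2 start=0 accept={1} delta: 0a->0 0b->1 1a->1 1b->0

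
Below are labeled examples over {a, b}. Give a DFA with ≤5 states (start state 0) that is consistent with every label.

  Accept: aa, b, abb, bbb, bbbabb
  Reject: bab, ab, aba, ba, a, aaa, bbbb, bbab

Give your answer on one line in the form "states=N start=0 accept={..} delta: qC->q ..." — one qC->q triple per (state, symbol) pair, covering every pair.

State merging on the prefix tree: take the shortest (then alphabetical) example prefix whose next move is undefined and point that move at state 0, else 1, else 2, ...; a target is out if some Accept/Reject pair would then sit in one state with the same input left (inseparable). If every existing state is out, open a new one.
a: 0a undefined. 0a->0: no, aa/a meet in 0. Open state 1: 0a->1.
b: 0b undefined. 0b->0: no, b/bbbb meet in 0. 0b->1: no, aa/ba meet in 1 with "a" left. Open state 2: 0b->2.
aa: 1a undefined. 1a->0: ok.
ab: 1b undefined. 1b->0: no, aa/ab meet in 0. 1b->1: no, aa/aba meet in 0. 1b->2: no, b/ab meet in 2. Open state 3: 1b->3.
ba: 2a undefined. 2a->0: no, aa/ba meet in 0. 2a->1: ok.
bb: 2b undefined. 2b->0: no, aa/bbbb meet in 0. 2b->1: no, b/bbab meet in 2. 2b->2: no, b/bbbb meet in 2. 2b->3: ok.
aba: 3a undefined. 3a->0: no, aa/aba meet in 0. 3a->1: ok.
abb: 3b undefined. 3b->0: no, b/bbbb meet in 2. 3b->1: no, abb/aba meet in 1. 3b->2: ok.
All examples now run through 4 states with every (state, symbol) defined. Accept strings end in {0,2}, Reject strings end in {1,3}; accept={0,2}.

states=4 start=0 accept={0,2} delta: 0a->1 0b->2 1a->0 1b->3 2a->1 2b->3 3a->1 3b->2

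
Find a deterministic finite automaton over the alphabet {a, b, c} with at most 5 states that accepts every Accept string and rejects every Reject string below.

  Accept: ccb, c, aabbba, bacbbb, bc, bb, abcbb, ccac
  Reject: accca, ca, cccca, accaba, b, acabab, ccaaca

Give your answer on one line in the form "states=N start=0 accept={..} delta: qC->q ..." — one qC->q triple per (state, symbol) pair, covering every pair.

states=4 start=0 accept={0,2} delta: 0a->0 0b->1 0c->2 1a->0 1b->0 1c->0 2a->1 2b->0 2c->3 3a->3 3b->2 3c->2

Fold the examples into a partial DFA from state 0: repeatedly fix the first undefined (state, symbol) met by the shortest-then-alphabetical prefix, trying targets in increasing order and rejecting any under which an Accept and a Reject string meet in one state with the same remainder; add a state when all current targets are rejected. Accepting states are where Accept strings end.
a: 0a undefined. 0a->0: ok.
b: 0b undefined. 0b->0: no, aabbba/b meet in 0. Open state 1: 0b->1.
c: 0c undefined. 0c->0: no, ccb/b meet in 1. 0c->1: no, c/b meet in 1. Open state 2: 0c->2.
ba: 1a undefined. 1a->0: ok.
bb: 1b undefined. 1b->0: ok.
bc: 1c undefined. 1c->0: ok.
ca: 2a undefined. 2a->0: no, aabbba/ca meet in 0. 2a->1: ok.
cc: 2c undefined. 2c->0: no, ccb/accca meet in 1. 2c->1: no, ccb/accca meet in 0. 2c->2: no, aabbba/accaba meet in 0. Open state 3: 2c->3.
cca: 3a undefined. 3a->0: no, aabbba/accaba meet in 0. 3a->1: no, aabbba/accaba meet in 0. 3a->2: no, aabbba/ccaaca meet in 0. 3a->3: ok.
ccb: 3b undefined. 3b->0: no, ccb/accaba meet in 0. 3b->1: no, ccb/ca meet in 1. 3b->2: ok.
ccc: 3c undefined. 3c->0: no, aabbba/accca meet in 0. 3c->1: no, aabbba/accca meet in 0. 3c->2: ok.
bacb: 2b undefined. 2b->0: ok.
All examples now run through 4 states with every (state, symbol) defined. Accept strings end in {0,2}, Reject strings end in {1,3}; accept={0,2}.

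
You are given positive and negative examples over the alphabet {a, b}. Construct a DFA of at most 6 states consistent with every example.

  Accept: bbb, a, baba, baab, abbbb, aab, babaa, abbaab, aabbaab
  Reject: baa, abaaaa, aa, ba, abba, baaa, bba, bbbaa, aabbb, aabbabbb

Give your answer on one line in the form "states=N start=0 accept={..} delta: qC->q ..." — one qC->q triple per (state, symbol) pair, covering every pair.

states=5 start=0 accept={0,1,3} delta: 0a->1 0b->1 1a->2 1b->1 2a->2 2b->3 3a->0 3b->4 4a->2 4b->2

Fold the examples into a partial DFA from state 0: repeatedly fix the first undefined (state, symbol) met by the shortest-then-alphabetical prefix, trying targets in increasing order and rejecting any under which an Accept and a Reject string meet in one state with the same remainder; add a state when all current targets are rejected. Accepting states are where Accept strings end.
a: 0a undefined. 0a->0: no, bbb/aabbb meet in 0 with "bbb" left. Open state 1: 0a->1.
b: 0b undefined. 0b->0: no, a/ba meet in 1. 0b->1: ok.
aa: 1a undefined. 1a->0: no, bbb/aabbb meet in 1 with "bb" left. 1a->1: no, a/baa meet in 1. Open state 2: 1a->2.
ab: 1b undefined. 1b->0: no, bbb/bba meet in 1. 1b->1: ok.
aab: 2b undefined. 2b->0: no, bbb/aabbb meet in 1. 2b->1: no, bbb/aabbb meet in 1. 2b->2: no, baba/baa meet in 2 with "a" left. Open state 3: 2b->3.
baa: 2a undefined. 2a->0: no, bbb/baaa meet in 1. 2a->1: no, bbb/baa meet in 1. 2a->2: ok.
aabb: 3b undefined. 3b->0: no, bbb/aabbb meet in 1. 3b->1: no, bbb/aabbb meet in 1. 3b->2: no, baab/aabbb meet in 3. 3b->3: no, baab/aabbb meet in 3. Open state 4: 3b->4.
baba: 3a undefined. 3a->0: ok.
aabba: 4a undefined. 4a->0: no, bbb/aabbabbb meet in 1. 4a->1: no, bbb/aabbabbb meet in 1. 4a->2: ok.
aabbb: 4b undefined. 4b->0: no, baba/aabbb meet in 0. 4b->1: no, bbb/aabbb meet in 1. 4b->2: ok.
All examples now run through 5 states with every (state, symbol) defined. Accept strings end in {0,1,3}, Reject strings end in {2}; accept={0,1,3}.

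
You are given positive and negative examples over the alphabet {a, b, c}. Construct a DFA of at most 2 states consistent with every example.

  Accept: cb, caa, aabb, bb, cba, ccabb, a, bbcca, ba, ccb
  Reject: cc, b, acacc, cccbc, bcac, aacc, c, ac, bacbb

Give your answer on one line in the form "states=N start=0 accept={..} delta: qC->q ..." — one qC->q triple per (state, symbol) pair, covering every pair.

Fold the examples into a partial DFA from state 0: repeatedly fix the first undefined (state, symbol) met by the shortest-then-alphabetical prefix, trying targets in increasing order and rejecting any under which an Accept and a Reject string meet in one state with the same remainder; add a state when all current targets are rejected. Accepting states are where Accept strings end.
a: 0a undefined. 0a->0: ok.
b: 0b undefined. 0b->0: no, aabb/b meet in 0. Open state 1: 0b->1.
c: 0c undefined. 0c->0: no, cb/b meet in 1. 0c->1: ok.
ba: 1a undefined. 1a->0: ok.
bb: 1b undefined. 1b->0: ok.
bc: 1c undefined. 1c->0: no, cb/cc meet in 0. 1c->1: ok.
All examples now run through 2 states with every (state, symbol) defined. Accept strings end in {0}, Reject strings end in {1}; accept={0}.

states=2 start=0 accept={0} delta: 0a->0 0b->1 0c->1 1a->0 1b->0 1c->1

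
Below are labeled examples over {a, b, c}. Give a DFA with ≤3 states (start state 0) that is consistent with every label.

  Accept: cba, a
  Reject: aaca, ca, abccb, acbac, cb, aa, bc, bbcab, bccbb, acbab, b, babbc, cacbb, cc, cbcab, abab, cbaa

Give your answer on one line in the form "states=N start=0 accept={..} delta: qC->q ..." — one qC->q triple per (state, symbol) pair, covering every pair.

states=3 start=0 accept={1} delta: 0a->1 0b->0 0c->2 1a->0 1b->0 1c->0 2a->0 2b->0 2c->0

Grow the machine one transition at a time. Run the examples from 0; the earliest place one falls off (shortest prefix, ties alphabetical) gets sent to the lowest-numbered state that keeps every Accept/Reject pair distinguishable — a pair clashes when both reach the same state with identical unread suffix — and to a fresh state only if none does.
a: 0a undefined. 0a->0: no, a/aa meet in 0. Open state 1: 0a->1.
b: 0b undefined. 0b->0: ok.
c: 0c undefined. 0c->0: no, cba/ca meet in 1. 0c->1: no, a/bc meet in 1. Open state 2: 0c->2.
aa: 1a undefined. 1a->0: ok.
ab: 1b undefined. 1b->0: ok.
ac: 1c undefined. 1c->0: ok.
ca: 2a undefined. 2a->0: ok.
cb: 2b undefined. 2b->0: ok.
cc: 2c undefined. 2c->0: ok.
All examples now run through 3 states with every (state, symbol) defined. Accept strings end in {1}, Reject strings end in {0,2}; accept={1}.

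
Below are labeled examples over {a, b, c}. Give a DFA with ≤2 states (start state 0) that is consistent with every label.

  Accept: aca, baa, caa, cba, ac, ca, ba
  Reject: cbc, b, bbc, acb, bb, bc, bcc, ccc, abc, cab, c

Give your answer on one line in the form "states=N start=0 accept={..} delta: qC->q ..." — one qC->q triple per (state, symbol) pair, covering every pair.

Grow the machine one transition at a time. Run the examples from 0; the earliest place one falls off (shortest prefix, ties alphabetical) gets sent to the lowest-numbered state that keeps every Accept/Reject pair distinguishable — a pair clashes when both reach the same state with identical unread suffix — and to a fresh state only if none does.
a: 0a undefined. 0a->0: no, ac/c meet in 0 with "c" left. Open state 1: 0a->1.
b: 0b undefined. 0b->0: ok.
c: 0c undefined. 0c->0: ok.
ab: 1b undefined. 1b->0: ok.
ac: 1c undefined. 1c->0: no, ac/cbc meet in 0. 1c->1: ok.
aca: 1a undefined. 1a->0: no, aca/cbc meet in 0. 1a->1: ok.
All examples now run through 2 states with every (state, symbol) defined. Accept strings end in {1}, Reject strings end in {0}; accept={1}.

states=2 start=0 accept={1} delta: 0a->1 0b->0 0c->0 1a->1 1b->0 1c->1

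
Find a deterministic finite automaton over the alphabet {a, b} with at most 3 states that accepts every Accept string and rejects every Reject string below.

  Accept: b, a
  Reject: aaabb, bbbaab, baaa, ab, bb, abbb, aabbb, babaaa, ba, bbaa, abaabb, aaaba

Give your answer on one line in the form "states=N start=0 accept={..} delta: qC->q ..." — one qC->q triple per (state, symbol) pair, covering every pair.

Grow the machine one transition at a time. Run the examples from 0; the earliest place one falls off (shortest prefix, ties alphabetical) gets sent to the lowest-numbered state that keeps every Accept/Reject pair distinguishable — a pair clashes when both reach the same state with identical unread suffix — and to a fresh state only if none does.
a: 0a undefined. 0a->0: no, b/ab meet in 0 with "b" left. Open state 1: 0a->1.
b: 0b undefined. 0b->0: no, b/bb meet in 0. 0b->1: ok.
aa: 1a undefined. 1a->0: ok.
ab: 1b undefined. 1b->0: no, b/aaabb meet in 1. 1b->1: no, b/aaabb meet in 1. Open state 2: 1b->2.
aba: 2a undefined. 2a->0: no, b/bbaa meet in 1. 2a->1: no, b/aaaba meet in 1. 2a->2: ok.
abb: 2b undefined. 2b->0: no, b/bbbaab meet in 1. 2b->1: no, b/aaabb meet in 1. 2b->2: ok.
All examples now run through 3 states with every (state, symbol) defined. Accept strings end in {1}, Reject strings end in {0,2}; accept={1}.

states=3 start=0 accept={1} delta: 0a->1 0b->1 1a->0 1b->2 2a->2 2b->2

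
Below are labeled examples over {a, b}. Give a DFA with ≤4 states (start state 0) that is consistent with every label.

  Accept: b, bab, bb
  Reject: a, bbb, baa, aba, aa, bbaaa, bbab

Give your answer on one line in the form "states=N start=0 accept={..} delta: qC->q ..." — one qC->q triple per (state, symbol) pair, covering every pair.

Grow the machine one transition at a time. Run the examples from 0; the earliest place one falls off (shortest prefix, ties alphabetical) gets sent to the lowest-numbered state that keeps every Accept/Reject pair distinguishable — a pair clashes when both reach the same state with identical unread suffix — and to a fresh state only if none does.
a: 0a undefined. 0a->0: ok.
b: 0b undefined. 0b->0: no, b/a meet in 0. Open state 1: 0b->1.
ba: 1a undefined. 1a->0: ok.
bb: 1b undefined. 1b->0: no, b/bbb meet in 1. 1b->1: no, b/bbb meet in 1. Open state 2: 1b->2.
bba: 2a undefined. 2a->0: no, b/bbab meet in 1. 2a->1: no, bb/bbab meet in 2. 2a->2: no, bb/bbaaa meet in 2. Open state 3: 2a->3.
bbb: 2b undefined. 2b->0: ok.
bbaa: 3a undefined. 3a->0: ok.
bbab: 3b undefined. 3b->0: ok.
All examples now run through 4 states with every (state, symbol) defined. Accept strings end in {1,2}, Reject strings end in {0}; accept={1,2}.

states=4 start=0 accept={1,2} delta: 0a->0 0b->1 1a->0 1b->2 2a->3 2b->0 3a->0 3b->0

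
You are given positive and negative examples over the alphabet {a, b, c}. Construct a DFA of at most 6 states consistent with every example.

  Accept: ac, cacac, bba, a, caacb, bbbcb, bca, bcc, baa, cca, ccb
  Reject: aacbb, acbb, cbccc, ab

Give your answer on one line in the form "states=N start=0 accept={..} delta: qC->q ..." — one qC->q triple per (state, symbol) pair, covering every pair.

Fold the examples into a partial DFA from state 0: repeatedly fix the first undefined (state, symbol) met by the shortest-then-alphabetical prefix, trying targets in increasing order and rejecting any under which an Accept and a Reject string meet in one state with the same remainder; add a state when all current targets are rejected. Accepting states are where Accept strings end.
a: 0a undefined. 0a->0: ok.
b: 0b undefined. 0b->0: no, bba/ab meet in 0. Open state 1: 0b->1.
c: 0c undefined. 0c->0: no, caacb/ab meet in 1. 0c->1: no, ac/ab meet in 1. Open state 2: 0c->2.
ba: 1a undefined. 1a->0: ok.
bb: 1b undefined. 1b->0: ok.
bc: 1c undefined. 1c->0: no, bbbcb/ab meet in 1. 1c->1: no, bcc/ab meet in 1. 1c->2: ok.
ca: 2a undefined. 2a->0: ok.
cb: 2b undefined. 2b->0: ok.
cc: 2c undefined. 2c->0: no, ac/cbccc meet in 2. 2c->1: no, ac/cbccc meet in 2. 2c->2: no, ac/cbccc meet in 2. Open state 3: 2c->3.
cca: 3a undefined. 3a->0: ok.
ccb: 3b undefined. 3b->0: ok.
cbccc: 3c undefined. 3c->0: no, bba/cbccc meet in 0. 3c->1: ok.
All examples now run through 4 states with every (state, symbol) defined. Accept strings end in {0,2,3}, Reject strings end in {1}; accept={0,2,3}.

states=4 start=0 accept={0,2,3} delta: 0a->0 0b->1 0c->2 1a->0 1b->0 1c->2 2a->0 2b->0 2c->3 3a->0 3b->0 3c->1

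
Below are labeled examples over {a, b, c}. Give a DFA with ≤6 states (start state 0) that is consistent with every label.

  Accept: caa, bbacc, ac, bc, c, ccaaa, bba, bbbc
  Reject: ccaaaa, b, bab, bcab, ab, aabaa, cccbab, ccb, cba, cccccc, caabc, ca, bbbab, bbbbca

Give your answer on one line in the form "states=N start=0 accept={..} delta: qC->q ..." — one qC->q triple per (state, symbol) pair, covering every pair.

Fold the examples into a partial DFA from state 0: repeatedly fix the first undefined (state, symbol) met by the shortest-then-alphabetical prefix, trying targets in increasing order and rejecting any under which an Accept and a Reject string meet in one state with the same remainder; add a state when all current targets are rejected. Accepting states are where Accept strings end.
a: 0a undefined. 0a->0: ok.
b: 0b undefined. 0b->0: no, bba/b meet in 0. Open state 1: 0b->1.
c: 0c undefined. 0c->0: no, caa/ccaaaa meet in 0. 0c->1: no, caa/aabaa meet in 1 with "aa" left. Open state 2: 0c->2.
ba: 1a undefined. 1a->0: ok.
bb: 1b undefined. 1b->0: no, bba/aabaa meet in 0. 1b->1: no, bba/aabaa meet in 0. 1b->2: no, bba/ca meet in 2 with "a" left. Open state 3: 1b->3.
bc: 1c undefined. 1c->0: no, bc/aabaa meet in 0. 1c->1: no, bc/b meet in 1. 1c->2: ok.
ca: 2a undefined. 2a->0: no, caa/aabaa meet in 0. 2a->1: no, caa/aabaa meet in 0. 2a->2: no, caa/ca meet in 2. 2a->3: ok.
cb: 2b undefined. 2b->0: ok.
cc: 2c undefined. 2c->0: no, ccaaa/ccaaaa meet in 0. 2c->1: no, ccaaa/ccaaaa meet in 0. 2c->2: no, ac/cccccc meet in 2. 2c->3: ok.
bba: 3a undefined. 3a->0: no, caa/ccaaaa meet in 0. 3a->1: no, caa/b meet in 1. 3a->2: no, caa/caabc meet in 2. 3a->3: no, caa/ccaaaa meet in 3. Open state 4: 3a->4.
bbb: 3b undefined. 3b->0: ok.
ccc: 3c undefined. 3c->0: ok.
bbac: 4c undefined. 4c->0: ok.
caab: 4b undefined. 4b->0: no, bbacc/caabc meet in 2. 4b->1: no, bbacc/caabc meet in 2. 4b->2: ok.
ccaa: 4a undefined. 4a->0: no, ccaaa/ccaaaa meet in 0. 4a->1: no, ccaaa/ccaaaa meet in 0. 4a->2: no, caa/ccaaaa meet in 4. 4a->3: ok.
All examples now run through 5 states with every (state, symbol) defined. Accept strings end in {2,4}, Reject strings end in {0,1,3}; accept={2,4}.

states=5 start=0 accept={2,4} delta: 0a->0 0b->1 0c->2 1a->0 1b->3 1c->2 2a->3 2b->0 2c->3 3a->4 3b->0 3c->0 4a->3 4b->2 4c->0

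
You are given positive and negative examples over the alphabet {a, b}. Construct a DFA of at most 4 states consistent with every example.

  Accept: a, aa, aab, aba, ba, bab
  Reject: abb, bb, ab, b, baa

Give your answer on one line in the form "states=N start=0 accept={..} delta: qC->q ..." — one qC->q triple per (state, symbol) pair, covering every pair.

states=4 start=0 accept={1,3} delta: 0a->1 0b->2 1a->3 1b->0 2a->3 2b->0 3a->0 3b->1

State merging on the prefix tree: take the shortest (then alphabetical) example prefix whose next move is undefined and point that move at state 0, else 1, else 2, ...; a target is out if some Accept/Reject pair would then sit in one state with the same input left (inseparable). If every existing state is out, open a new one.
a: 0a undefined. 0a->0: no, aab/ab meet in 0 with "b" left. Open state 1: 0a->1.
b: 0b undefined. 0b->0: no, aa/baa meet in 1 with "a" left. 0b->1: no, a/b meet in 1. Open state 2: 0b->2.
aa: 1a undefined. 1a->0: no, aab/b meet in 2. 1a->1: no, aab/ab meet in 1 with "b" left. 1a->2: no, aa/b meet in 2. Open state 3: 1a->3.
ab: 1b undefined. 1b->0: ok.
ba: 2a undefined. 2a->0: no, a/baa meet in 1. 2a->1: no, aa/baa meet in 3. 2a->2: no, ba/abb meet in 2. 2a->3: ok.
bb: 2b undefined. 2b->0: ok.
aab: 3b undefined. 3b->0: no, aab/bb meet in 0. 3b->1: ok.
baa: 3a undefined. 3a->0: ok.
All examples now run through 4 states with every (state, symbol) defined. Accept strings end in {1,3}, Reject strings end in {0,2}; accept={1,3}.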